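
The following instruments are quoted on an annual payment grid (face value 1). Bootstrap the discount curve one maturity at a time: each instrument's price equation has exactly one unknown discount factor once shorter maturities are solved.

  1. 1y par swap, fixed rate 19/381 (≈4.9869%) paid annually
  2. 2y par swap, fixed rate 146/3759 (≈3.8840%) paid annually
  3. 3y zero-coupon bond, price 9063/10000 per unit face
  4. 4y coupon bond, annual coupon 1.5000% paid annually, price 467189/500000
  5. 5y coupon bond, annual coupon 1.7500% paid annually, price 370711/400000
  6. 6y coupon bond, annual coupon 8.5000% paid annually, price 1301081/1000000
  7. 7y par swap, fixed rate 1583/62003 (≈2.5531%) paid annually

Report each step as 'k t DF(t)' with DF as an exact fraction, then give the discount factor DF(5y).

1 1 381/400
2 2 927/1000
3 3 9063/10000
4 4 4397/5000
5 5 4239/5000
6 6 1057/1250
7 7 8417/10000
DF(5y) = 4239/5000 ≈ 0.847800

step 1 [1y] swap r/1=19/381: DF=(1 − 19/381·(0))/(1+19/381) = 381/400 ≈ 0.952500
step 2 [2y] swap r/1=146/3759: DF=(1 − 146/3759·(0.952500))/(1+146/3759) = 927/1000 ≈ 0.927000
step 3 [3y] zero: DF = P = 9063/10000 ≈ 0.906300
step 4 [4y] bond c/1=3/200: DF=(467189/500000 − 3/200·(0.952500+0.927000+0.906300))/(1+3/200) = 4397/5000 ≈ 0.879400
step 5 [5y] bond c/1=7/400: DF=(370711/400000 − 7/400·(0.952500+0.927000+0.906300+0.879400))/(1+7/400) = 4239/5000 ≈ 0.847800
step 6 [6y] bond c/1=17/200: DF=(1301081/1000000 − 17/200·(0.952500+0.927000+0.906300+0.879400+0.847800))/(1+17/200) = 1057/1250 ≈ 0.845600
step 7 [7y] swap r/1=1583/62003: DF=(1 − 1583/62003·(0.952500+0.927000+0.906300+0.879400+0.847800+0.845600))/(1+1583/62003) = 8417/10000 ≈ 0.841700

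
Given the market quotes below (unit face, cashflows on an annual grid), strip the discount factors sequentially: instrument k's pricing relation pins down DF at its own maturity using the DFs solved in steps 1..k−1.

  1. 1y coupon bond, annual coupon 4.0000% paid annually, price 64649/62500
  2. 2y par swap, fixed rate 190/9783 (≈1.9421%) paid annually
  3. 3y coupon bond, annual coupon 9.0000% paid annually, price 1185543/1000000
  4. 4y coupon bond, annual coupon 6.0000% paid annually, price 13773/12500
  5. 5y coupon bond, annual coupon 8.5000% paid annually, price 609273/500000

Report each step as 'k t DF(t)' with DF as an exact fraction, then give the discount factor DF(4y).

step 1 [1y] bond c/1=1/25: DF=(64649/62500 − 1/25·(0))/(1+1/25) = 4973/5000 ≈ 0.994600
step 2 [2y] swap r/1=190/9783: DF=(1 − 190/9783·(0.994600))/(1+190/9783) = 481/500 ≈ 0.962000
step 3 [3y] bond c/1=9/100: DF=(1185543/1000000 − 9/100·(0.994600+0.962000))/(1+9/100) = 9261/10000 ≈ 0.926100
step 4 [4y] bond c/1=3/50: DF=(13773/12500 − 3/50·(0.994600+0.962000+0.926100))/(1+3/50) = 8763/10000 ≈ 0.876300
step 5 [5y] bond c/1=17/200: DF=(609273/500000 − 17/200·(0.994600+0.962000+0.926100+0.876300))/(1+17/200) = 4143/5000 ≈ 0.828600

1 1 4973/5000
2 2 481/500
3 3 9261/10000
4 4 8763/10000
5 5 4143/5000
DF(4y) = 8763/10000 ≈ 0.876300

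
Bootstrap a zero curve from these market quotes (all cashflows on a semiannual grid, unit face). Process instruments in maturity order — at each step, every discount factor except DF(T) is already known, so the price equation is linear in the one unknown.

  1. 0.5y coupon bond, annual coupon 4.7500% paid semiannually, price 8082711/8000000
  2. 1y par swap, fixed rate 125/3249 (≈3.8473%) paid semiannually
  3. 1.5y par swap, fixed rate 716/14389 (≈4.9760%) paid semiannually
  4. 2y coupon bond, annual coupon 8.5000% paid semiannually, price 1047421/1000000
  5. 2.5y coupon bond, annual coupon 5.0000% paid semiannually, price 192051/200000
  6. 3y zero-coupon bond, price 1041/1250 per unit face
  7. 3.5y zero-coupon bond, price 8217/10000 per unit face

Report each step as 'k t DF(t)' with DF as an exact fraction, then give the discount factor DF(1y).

1 1/2 9869/10000
2 1 77/80
3 3/2 2321/2500
4 2 4437/5000
5 5/2 169/200
6 3 1041/1250
7 7/2 8217/10000
DF(1y) = 77/80 ≈ 0.962500

step 1 [0.5y] bond c/2=19/800: DF=(8082711/8000000 − 19/800·(0))/(1+19/800) = 9869/10000 ≈ 0.986900
step 2 [1y] swap r/2=125/6498: DF=(1 − 125/6498·(0.986900))/(1+125/6498) = 77/80 ≈ 0.962500
step 3 [1.5y] swap r/2=358/14389: DF=(1 − 358/14389·(0.986900+0.962500))/(1+358/14389) = 2321/2500 ≈ 0.928400
step 4 [2y] bond c/2=17/400: DF=(1047421/1000000 − 17/400·(0.986900+0.962500+0.928400))/(1+17/400) = 4437/5000 ≈ 0.887400
step 5 [2.5y] bond c/2=1/40: DF=(192051/200000 − 1/40·(0.986900+0.962500+0.928400+0.887400))/(1+1/40) = 169/200 ≈ 0.845000
step 6 [3y] zero: DF = P = 1041/1250 ≈ 0.832800
step 7 [3.5y] zero: DF = P = 8217/10000 ≈ 0.821700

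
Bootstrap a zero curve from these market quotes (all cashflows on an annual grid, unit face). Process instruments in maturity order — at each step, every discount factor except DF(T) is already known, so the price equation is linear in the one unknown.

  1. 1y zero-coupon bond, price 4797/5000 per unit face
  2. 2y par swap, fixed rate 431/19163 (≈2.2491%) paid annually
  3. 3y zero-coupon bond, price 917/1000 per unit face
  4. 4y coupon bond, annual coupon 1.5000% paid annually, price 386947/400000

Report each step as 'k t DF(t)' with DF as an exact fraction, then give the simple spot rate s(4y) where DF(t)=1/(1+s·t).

1 1 4797/5000
2 2 9569/10000
3 3 917/1000
4 4 1139/1250
s(4y) = (1/(1139/1250) − 1)/(4) = 111/4556 ≈ 2.4363%

step 1 [1y] zero: DF = P = 4797/5000 ≈ 0.959400
step 2 [2y] swap r/1=431/19163: DF=(1 − 431/19163·(0.959400))/(1+431/19163) = 9569/10000 ≈ 0.956900
step 3 [3y] zero: DF = P = 917/1000 ≈ 0.917000
step 4 [4y] bond c/1=3/200: DF=(386947/400000 − 3/200·(0.959400+0.956900+0.917000))/(1+3/200) = 1139/1250 ≈ 0.911200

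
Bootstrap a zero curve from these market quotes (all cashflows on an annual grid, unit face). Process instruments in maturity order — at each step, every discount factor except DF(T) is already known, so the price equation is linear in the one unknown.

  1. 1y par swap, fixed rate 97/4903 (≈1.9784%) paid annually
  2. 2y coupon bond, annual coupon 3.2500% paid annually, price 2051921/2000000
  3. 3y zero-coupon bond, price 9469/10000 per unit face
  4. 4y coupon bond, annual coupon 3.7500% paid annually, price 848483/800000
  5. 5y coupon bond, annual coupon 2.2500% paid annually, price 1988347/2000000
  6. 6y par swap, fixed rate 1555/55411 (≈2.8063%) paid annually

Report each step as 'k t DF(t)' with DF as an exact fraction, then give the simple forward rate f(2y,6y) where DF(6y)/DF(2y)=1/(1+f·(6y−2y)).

step 1 [1y] swap r/1=97/4903: DF=(1 − 97/4903·(0))/(1+97/4903) = 4903/5000 ≈ 0.980600
step 2 [2y] bond c/1=13/400: DF=(2051921/2000000 − 13/400·(0.980600))/(1+13/400) = 2407/2500 ≈ 0.962800
step 3 [3y] zero: DF = P = 9469/10000 ≈ 0.946900
step 4 [4y] bond c/1=3/80: DF=(848483/800000 − 3/80·(0.980600+0.962800+0.946900))/(1+3/80) = 4589/5000 ≈ 0.917800
step 5 [5y] bond c/1=9/400: DF=(1988347/2000000 − 9/400·(0.980600+0.962800+0.946900+0.917800))/(1+9/400) = 1777/2000 ≈ 0.888500
step 6 [6y] swap r/1=1555/55411: DF=(1 − 1555/55411·(0.980600+0.962800+0.946900+0.917800+0.888500))/(1+1555/55411) = 1689/2000 ≈ 0.844500

1 1 4903/5000
2 2 2407/2500
3 3 9469/10000
4 4 4589/5000
5 5 1777/2000
6 6 1689/2000
f(2y,6y) = ((2407/2500)/(1689/2000) − 1)/(4) = 1183/33780 ≈ 3.5021%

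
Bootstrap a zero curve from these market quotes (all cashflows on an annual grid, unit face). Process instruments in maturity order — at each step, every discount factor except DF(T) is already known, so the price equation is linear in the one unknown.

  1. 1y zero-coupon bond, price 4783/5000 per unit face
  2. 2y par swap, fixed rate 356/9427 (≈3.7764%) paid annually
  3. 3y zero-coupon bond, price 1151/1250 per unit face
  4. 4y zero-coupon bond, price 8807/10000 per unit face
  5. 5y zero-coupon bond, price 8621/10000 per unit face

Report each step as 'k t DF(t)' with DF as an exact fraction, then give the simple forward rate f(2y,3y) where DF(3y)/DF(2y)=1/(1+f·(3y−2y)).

step 1 [1y] zero: DF = P = 4783/5000 ≈ 0.956600
step 2 [2y] swap r/1=356/9427: DF=(1 − 356/9427·(0.956600))/(1+356/9427) = 1161/1250 ≈ 0.928800
step 3 [3y] zero: DF = P = 1151/1250 ≈ 0.920800
step 4 [4y] zero: DF = P = 8807/10000 ≈ 0.880700
step 5 [5y] zero: DF = P = 8621/10000 ≈ 0.862100

1 1 4783/5000
2 2 1161/1250
3 3 1151/1250
4 4 8807/10000
5 5 8621/10000
f(2y,3y) = ((1161/1250)/(1151/1250) − 1)/(1) = 10/1151 ≈ 0.8688%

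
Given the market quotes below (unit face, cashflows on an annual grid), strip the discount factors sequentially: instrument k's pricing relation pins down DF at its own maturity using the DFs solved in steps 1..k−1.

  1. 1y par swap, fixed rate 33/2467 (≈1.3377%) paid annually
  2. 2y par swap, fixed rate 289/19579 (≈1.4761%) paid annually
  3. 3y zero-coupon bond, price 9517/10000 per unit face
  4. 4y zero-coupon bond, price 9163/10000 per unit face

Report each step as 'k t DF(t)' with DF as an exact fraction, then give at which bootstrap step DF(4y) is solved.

step 1 [1y] swap r/1=33/2467: DF=(1 − 33/2467·(0))/(1+33/2467) = 2467/2500 ≈ 0.986800
step 2 [2y] swap r/1=289/19579: DF=(1 − 289/19579·(0.986800))/(1+289/19579) = 9711/10000 ≈ 0.971100
step 3 [3y] zero: DF = P = 9517/10000 ≈ 0.951700
step 4 [4y] zero: DF = P = 9163/10000 ≈ 0.916300

1 1 2467/2500
2 2 9711/10000
3 3 9517/10000
4 4 9163/10000
DF(4y) is solved at step 4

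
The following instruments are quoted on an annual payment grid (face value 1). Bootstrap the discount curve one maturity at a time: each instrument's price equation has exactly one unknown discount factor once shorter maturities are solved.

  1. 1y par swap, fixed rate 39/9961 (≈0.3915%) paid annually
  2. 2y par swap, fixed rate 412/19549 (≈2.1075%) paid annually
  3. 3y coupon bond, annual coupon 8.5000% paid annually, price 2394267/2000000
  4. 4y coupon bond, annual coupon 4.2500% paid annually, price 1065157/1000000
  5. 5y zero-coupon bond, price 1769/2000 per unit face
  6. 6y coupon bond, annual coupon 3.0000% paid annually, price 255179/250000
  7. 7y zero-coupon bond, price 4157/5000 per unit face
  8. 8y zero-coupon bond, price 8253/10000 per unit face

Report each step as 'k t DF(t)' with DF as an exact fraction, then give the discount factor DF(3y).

1 1 9961/10000
2 2 2397/2500
3 3 4751/5000
4 4 9033/10000
5 5 1769/2000
6 6 8543/10000
7 7 4157/5000
8 8 8253/10000
DF(3y) = 4751/5000 ≈ 0.950200

step 1 [1y] swap r/1=39/9961: DF=(1 − 39/9961·(0))/(1+39/9961) = 9961/10000 ≈ 0.996100
step 2 [2y] swap r/1=412/19549: DF=(1 − 412/19549·(0.996100))/(1+412/19549) = 2397/2500 ≈ 0.958800
step 3 [3y] bond c/1=17/200: DF=(2394267/2000000 − 17/200·(0.996100+0.958800))/(1+17/200) = 4751/5000 ≈ 0.950200
step 4 [4y] bond c/1=17/400: DF=(1065157/1000000 − 17/400·(0.996100+0.958800+0.950200))/(1+17/400) = 9033/10000 ≈ 0.903300
step 5 [5y] zero: DF = P = 1769/2000 ≈ 0.884500
step 6 [6y] bond c/1=3/100: DF=(255179/250000 − 3/100·(0.996100+0.958800+0.950200+0.903300+0.884500))/(1+3/100) = 8543/10000 ≈ 0.854300
step 7 [7y] zero: DF = P = 4157/5000 ≈ 0.831400
step 8 [8y] zero: DF = P = 8253/10000 ≈ 0.825300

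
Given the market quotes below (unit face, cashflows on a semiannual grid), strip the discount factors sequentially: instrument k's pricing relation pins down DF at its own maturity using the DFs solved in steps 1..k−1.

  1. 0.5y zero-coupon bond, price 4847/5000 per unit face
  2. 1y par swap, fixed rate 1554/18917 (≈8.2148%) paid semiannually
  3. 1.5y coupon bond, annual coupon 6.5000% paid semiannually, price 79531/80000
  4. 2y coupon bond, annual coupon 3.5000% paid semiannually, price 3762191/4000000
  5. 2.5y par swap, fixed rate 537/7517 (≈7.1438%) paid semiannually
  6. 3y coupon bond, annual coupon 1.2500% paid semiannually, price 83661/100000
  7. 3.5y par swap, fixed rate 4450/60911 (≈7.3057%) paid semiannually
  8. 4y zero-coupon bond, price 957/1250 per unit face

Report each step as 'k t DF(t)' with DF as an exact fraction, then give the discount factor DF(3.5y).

1 1/2 4847/5000
2 1 9223/10000
3 3/2 9033/10000
4 2 8763/10000
5 5/2 8389/10000
6 3 4017/5000
7 7/2 311/400
8 4 957/1250
DF(3.5y) = 311/400 ≈ 0.777500

step 1 [0.5y] zero: DF = P = 4847/5000 ≈ 0.969400
step 2 [1y] swap r/2=777/18917: DF=(1 − 777/18917·(0.969400))/(1+777/18917) = 9223/10000 ≈ 0.922300
step 3 [1.5y] bond c/2=13/400: DF=(79531/80000 − 13/400·(0.969400+0.922300))/(1+13/400) = 9033/10000 ≈ 0.903300
step 4 [2y] bond c/2=7/400: DF=(3762191/4000000 − 7/400·(0.969400+0.922300+0.903300))/(1+7/400) = 8763/10000 ≈ 0.876300
step 5 [2.5y] swap r/2=537/15034: DF=(1 − 537/15034·(0.969400+0.922300+0.903300+0.876300))/(1+537/15034) = 8389/10000 ≈ 0.838900
step 6 [3y] bond c/2=1/160: DF=(83661/100000 − 1/160·(0.969400+0.922300+0.903300+0.876300+0.838900))/(1+1/160) = 4017/5000 ≈ 0.803400
step 7 [3.5y] swap r/2=2225/60911: DF=(1 − 2225/60911·(0.969400+0.922300+0.903300+0.876300+0.838900+0.803400))/(1+2225/60911) = 311/400 ≈ 0.777500
step 8 [4y] zero: DF = P = 957/1250 ≈ 0.765600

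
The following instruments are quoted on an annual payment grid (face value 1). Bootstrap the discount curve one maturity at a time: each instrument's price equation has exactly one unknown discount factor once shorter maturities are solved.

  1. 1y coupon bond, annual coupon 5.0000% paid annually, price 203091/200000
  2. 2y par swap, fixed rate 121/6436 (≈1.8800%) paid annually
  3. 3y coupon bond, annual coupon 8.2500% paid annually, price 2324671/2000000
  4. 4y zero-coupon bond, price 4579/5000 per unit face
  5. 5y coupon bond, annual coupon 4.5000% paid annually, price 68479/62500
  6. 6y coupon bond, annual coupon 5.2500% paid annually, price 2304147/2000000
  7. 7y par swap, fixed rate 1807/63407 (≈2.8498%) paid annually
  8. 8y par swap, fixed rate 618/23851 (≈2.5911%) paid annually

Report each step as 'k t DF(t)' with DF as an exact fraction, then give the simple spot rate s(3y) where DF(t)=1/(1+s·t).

step 1 [1y] bond c/1=1/20: DF=(203091/200000 − 1/20·(0))/(1+1/20) = 9671/10000 ≈ 0.967100
step 2 [2y] swap r/1=121/6436: DF=(1 − 121/6436·(0.967100))/(1+121/6436) = 9637/10000 ≈ 0.963700
step 3 [3y] bond c/1=33/400: DF=(2324671/2000000 − 33/400·(0.967100+0.963700))/(1+33/400) = 4633/5000 ≈ 0.926600
step 4 [4y] zero: DF = P = 4579/5000 ≈ 0.915800
step 5 [5y] bond c/1=9/200: DF=(68479/62500 − 9/200·(0.967100+0.963700+0.926600+0.915800))/(1+9/200) = 443/500 ≈ 0.886000
step 6 [6y] bond c/1=21/400: DF=(2304147/2000000 − 21/400·(0.967100+0.963700+0.926600+0.915800+0.886000))/(1+21/400) = 4311/5000 ≈ 0.862200
step 7 [7y] swap r/1=1807/63407: DF=(1 − 1807/63407·(0.967100+0.963700+0.926600+0.915800+0.886000+0.862200))/(1+1807/63407) = 8193/10000 ≈ 0.819300
step 8 [8y] swap r/1=618/23851: DF=(1 − 618/23851·(0.967100+0.963700+0.926600+0.915800+0.886000+0.862200+0.819300))/(1+618/23851) = 4073/5000 ≈ 0.814600

1 1 9671/10000
2 2 9637/10000
3 3 4633/5000
4 4 4579/5000
5 5 443/500
6 6 4311/5000
7 7 8193/10000
8 8 4073/5000
s(3y) = (1/(4633/5000) − 1)/(3) = 367/13899 ≈ 2.6405%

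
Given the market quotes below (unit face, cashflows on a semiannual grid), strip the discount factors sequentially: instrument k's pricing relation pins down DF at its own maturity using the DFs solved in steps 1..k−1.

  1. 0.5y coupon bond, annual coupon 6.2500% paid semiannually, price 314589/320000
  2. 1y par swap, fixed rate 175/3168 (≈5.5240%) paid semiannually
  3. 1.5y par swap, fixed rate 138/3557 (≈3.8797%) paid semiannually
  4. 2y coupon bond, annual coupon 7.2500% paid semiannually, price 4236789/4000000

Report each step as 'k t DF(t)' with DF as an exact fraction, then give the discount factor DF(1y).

1 1/2 9533/10000
2 1 379/400
3 3/2 1181/1250
4 2 4613/5000
DF(1y) = 379/400 ≈ 0.947500

step 1 [0.5y] bond c/2=1/32: DF=(314589/320000 − 1/32·(0))/(1+1/32) = 9533/10000 ≈ 0.953300
step 2 [1y] swap r/2=175/6336: DF=(1 − 175/6336·(0.953300))/(1+175/6336) = 379/400 ≈ 0.947500
step 3 [1.5y] swap r/2=69/3557: DF=(1 − 69/3557·(0.953300+0.947500))/(1+69/3557) = 1181/1250 ≈ 0.944800
step 4 [2y] bond c/2=29/800: DF=(4236789/4000000 − 29/800·(0.953300+0.947500+0.944800))/(1+29/800) = 4613/5000 ≈ 0.922600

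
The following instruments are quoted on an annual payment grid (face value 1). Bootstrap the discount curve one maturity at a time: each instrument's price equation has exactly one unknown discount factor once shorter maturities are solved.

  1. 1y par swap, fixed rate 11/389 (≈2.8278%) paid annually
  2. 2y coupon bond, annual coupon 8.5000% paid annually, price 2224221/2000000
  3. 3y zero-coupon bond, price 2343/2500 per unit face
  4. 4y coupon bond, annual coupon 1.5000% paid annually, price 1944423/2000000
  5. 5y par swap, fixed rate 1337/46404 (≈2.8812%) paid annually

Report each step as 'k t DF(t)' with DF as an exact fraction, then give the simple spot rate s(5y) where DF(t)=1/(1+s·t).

step 1 [1y] swap r/1=11/389: DF=(1 − 11/389·(0))/(1+11/389) = 389/400 ≈ 0.972500
step 2 [2y] bond c/1=17/200: DF=(2224221/2000000 − 17/200·(0.972500))/(1+17/200) = 593/625 ≈ 0.948800
step 3 [3y] zero: DF = P = 2343/2500 ≈ 0.937200
step 4 [4y] bond c/1=3/200: DF=(1944423/2000000 − 3/200·(0.972500+0.948800+0.937200))/(1+3/200) = 2289/2500 ≈ 0.915600
step 5 [5y] swap r/1=1337/46404: DF=(1 − 1337/46404·(0.972500+0.948800+0.937200+0.915600))/(1+1337/46404) = 8663/10000 ≈ 0.866300

1 1 389/400
2 2 593/625
3 3 2343/2500
4 4 2289/2500
5 5 8663/10000
s(5y) = (1/(8663/10000) − 1)/(5) = 1337/43315 ≈ 3.0867%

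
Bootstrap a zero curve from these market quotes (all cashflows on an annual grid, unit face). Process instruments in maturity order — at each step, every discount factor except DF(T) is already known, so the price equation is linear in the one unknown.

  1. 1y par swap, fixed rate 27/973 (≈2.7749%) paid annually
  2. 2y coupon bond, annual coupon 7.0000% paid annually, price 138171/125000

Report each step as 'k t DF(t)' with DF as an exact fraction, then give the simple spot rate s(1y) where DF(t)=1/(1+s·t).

step 1 [1y] swap r/1=27/973: DF=(1 − 27/973·(0))/(1+27/973) = 973/1000 ≈ 0.973000
step 2 [2y] bond c/1=7/100: DF=(138171/125000 − 7/100·(0.973000))/(1+7/100) = 4847/5000 ≈ 0.969400

1 1 973/1000
2 2 4847/5000
s(1y) = (1/(973/1000) − 1)/(1) = 27/973 ≈ 2.7749%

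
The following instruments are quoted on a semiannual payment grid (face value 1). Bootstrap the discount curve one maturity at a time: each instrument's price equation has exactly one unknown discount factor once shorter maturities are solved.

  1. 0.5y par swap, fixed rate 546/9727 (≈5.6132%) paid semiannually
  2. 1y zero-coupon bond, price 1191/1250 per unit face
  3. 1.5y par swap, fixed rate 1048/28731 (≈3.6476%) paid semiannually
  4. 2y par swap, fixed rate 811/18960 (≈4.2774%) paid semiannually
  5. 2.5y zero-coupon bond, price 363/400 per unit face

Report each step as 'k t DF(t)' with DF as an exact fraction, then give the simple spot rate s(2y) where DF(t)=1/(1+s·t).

step 1 [0.5y] swap r/2=273/9727: DF=(1 − 273/9727·(0))/(1+273/9727) = 9727/10000 ≈ 0.972700
step 2 [1y] zero: DF = P = 1191/1250 ≈ 0.952800
step 3 [1.5y] swap r/2=524/28731: DF=(1 − 524/28731·(0.972700+0.952800))/(1+524/28731) = 2369/2500 ≈ 0.947600
step 4 [2y] swap r/2=811/37920: DF=(1 − 811/37920·(0.972700+0.952800+0.947600))/(1+811/37920) = 9189/10000 ≈ 0.918900
step 5 [2.5y] zero: DF = P = 363/400 ≈ 0.907500

1 1/2 9727/10000
2 1 1191/1250
3 3/2 2369/2500
4 2 9189/10000
5 5/2 363/400
s(2y) = (1/(9189/10000) − 1)/(2) = 811/18378 ≈ 4.4129%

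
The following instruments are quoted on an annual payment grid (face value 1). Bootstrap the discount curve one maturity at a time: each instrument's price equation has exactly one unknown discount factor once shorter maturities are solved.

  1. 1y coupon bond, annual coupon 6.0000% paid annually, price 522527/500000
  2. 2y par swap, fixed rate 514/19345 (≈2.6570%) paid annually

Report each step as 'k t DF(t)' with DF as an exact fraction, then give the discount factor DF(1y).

1 1 9859/10000
2 2 4743/5000
DF(1y) = 9859/10000 ≈ 0.985900

step 1 [1y] bond c/1=3/50: DF=(522527/500000 − 3/50·(0))/(1+3/50) = 9859/10000 ≈ 0.985900
step 2 [2y] swap r/1=514/19345: DF=(1 − 514/19345·(0.985900))/(1+514/19345) = 4743/5000 ≈ 0.948600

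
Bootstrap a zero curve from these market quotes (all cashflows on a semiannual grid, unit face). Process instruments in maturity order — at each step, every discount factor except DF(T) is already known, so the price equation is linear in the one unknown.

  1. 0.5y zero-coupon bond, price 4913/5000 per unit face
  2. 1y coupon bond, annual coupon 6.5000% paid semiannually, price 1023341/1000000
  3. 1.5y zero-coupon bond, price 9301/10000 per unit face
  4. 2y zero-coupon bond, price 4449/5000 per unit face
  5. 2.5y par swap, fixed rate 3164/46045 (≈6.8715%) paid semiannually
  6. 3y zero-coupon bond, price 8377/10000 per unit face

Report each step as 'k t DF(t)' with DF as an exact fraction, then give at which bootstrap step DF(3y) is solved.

step 1 [0.5y] zero: DF = P = 4913/5000 ≈ 0.982600
step 2 [1y] bond c/2=13/400: DF=(1023341/1000000 − 13/400·(0.982600))/(1+13/400) = 4801/5000 ≈ 0.960200
step 3 [1.5y] zero: DF = P = 9301/10000 ≈ 0.930100
step 4 [2y] zero: DF = P = 4449/5000 ≈ 0.889800
step 5 [2.5y] swap r/2=1582/46045: DF=(1 − 1582/46045·(0.982600+0.960200+0.930100+0.889800))/(1+1582/46045) = 4209/5000 ≈ 0.841800
step 6 [3y] zero: DF = P = 8377/10000 ≈ 0.837700

1 1/2 4913/5000
2 1 4801/5000
3 3/2 9301/10000
4 2 4449/5000
5 5/2 4209/5000
6 3 8377/10000
DF(3y) is solved at step 6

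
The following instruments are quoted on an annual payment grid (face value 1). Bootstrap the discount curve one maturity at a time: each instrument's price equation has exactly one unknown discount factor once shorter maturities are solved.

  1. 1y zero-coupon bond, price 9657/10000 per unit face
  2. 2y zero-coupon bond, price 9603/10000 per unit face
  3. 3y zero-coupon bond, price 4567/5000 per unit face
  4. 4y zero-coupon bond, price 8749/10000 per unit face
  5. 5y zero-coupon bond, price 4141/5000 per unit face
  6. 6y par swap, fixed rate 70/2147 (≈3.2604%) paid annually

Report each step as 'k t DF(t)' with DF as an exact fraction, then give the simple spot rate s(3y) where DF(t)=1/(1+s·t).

1 1 9657/10000
2 2 9603/10000
3 3 4567/5000
4 4 8749/10000
5 5 4141/5000
6 6 33/40
s(3y) = (1/(4567/5000) − 1)/(3) = 433/13701 ≈ 3.1604%

step 1 [1y] zero: DF = P = 9657/10000 ≈ 0.965700
step 2 [2y] zero: DF = P = 9603/10000 ≈ 0.960300
step 3 [3y] zero: DF = P = 4567/5000 ≈ 0.913400
step 4 [4y] zero: DF = P = 8749/10000 ≈ 0.874900
step 5 [5y] zero: DF = P = 4141/5000 ≈ 0.828200
step 6 [6y] swap r/1=70/2147: DF=(1 − 70/2147·(0.965700+0.960300+0.913400+0.874900+0.828200))/(1+70/2147) = 33/40 ≈ 0.825000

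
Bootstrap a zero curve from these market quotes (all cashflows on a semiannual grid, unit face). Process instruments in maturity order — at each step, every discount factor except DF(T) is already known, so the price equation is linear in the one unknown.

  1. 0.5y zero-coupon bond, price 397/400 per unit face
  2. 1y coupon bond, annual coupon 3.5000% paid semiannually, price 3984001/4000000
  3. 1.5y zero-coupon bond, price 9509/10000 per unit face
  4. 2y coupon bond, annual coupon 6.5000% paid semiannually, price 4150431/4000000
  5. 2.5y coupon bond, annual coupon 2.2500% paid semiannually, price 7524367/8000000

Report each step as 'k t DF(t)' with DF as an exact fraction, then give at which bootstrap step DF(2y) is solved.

step 1 [0.5y] zero: DF = P = 397/400 ≈ 0.992500
step 2 [1y] bond c/2=7/400: DF=(3984001/4000000 − 7/400·(0.992500))/(1+7/400) = 4809/5000 ≈ 0.961800
step 3 [1.5y] zero: DF = P = 9509/10000 ≈ 0.950900
step 4 [2y] bond c/2=13/400: DF=(4150431/4000000 − 13/400·(0.992500+0.961800+0.950900))/(1+13/400) = 1827/2000 ≈ 0.913500
step 5 [2.5y] bond c/2=9/800: DF=(7524367/8000000 − 9/800·(0.992500+0.961800+0.950900+0.913500))/(1+9/800) = 2219/2500 ≈ 0.887600

1 1/2 397/400
2 1 4809/5000
3 3/2 9509/10000
4 2 1827/2000
5 5/2 2219/2500
DF(2y) is solved at step 4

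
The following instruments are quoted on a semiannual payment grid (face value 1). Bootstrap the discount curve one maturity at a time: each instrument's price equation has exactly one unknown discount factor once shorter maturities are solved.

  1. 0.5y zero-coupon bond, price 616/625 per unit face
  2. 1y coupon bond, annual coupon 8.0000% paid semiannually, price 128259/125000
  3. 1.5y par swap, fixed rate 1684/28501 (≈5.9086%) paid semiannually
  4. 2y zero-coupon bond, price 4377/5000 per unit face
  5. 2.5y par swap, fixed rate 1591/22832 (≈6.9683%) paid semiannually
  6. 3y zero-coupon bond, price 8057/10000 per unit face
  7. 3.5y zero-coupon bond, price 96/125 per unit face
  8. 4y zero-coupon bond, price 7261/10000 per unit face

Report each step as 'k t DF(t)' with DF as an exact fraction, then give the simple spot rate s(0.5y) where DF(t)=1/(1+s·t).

step 1 [0.5y] zero: DF = P = 616/625 ≈ 0.985600
step 2 [1y] bond c/2=1/25: DF=(128259/125000 − 1/25·(0.985600))/(1+1/25) = 9487/10000 ≈ 0.948700
step 3 [1.5y] swap r/2=842/28501: DF=(1 − 842/28501·(0.985600+0.948700))/(1+842/28501) = 4579/5000 ≈ 0.915800
step 4 [2y] zero: DF = P = 4377/5000 ≈ 0.875400
step 5 [2.5y] swap r/2=1591/45664: DF=(1 − 1591/45664·(0.985600+0.948700+0.915800+0.875400))/(1+1591/45664) = 8409/10000 ≈ 0.840900
step 6 [3y] zero: DF = P = 8057/10000 ≈ 0.805700
step 7 [3.5y] zero: DF = P = 96/125 ≈ 0.768000
step 8 [4y] zero: DF = P = 7261/10000 ≈ 0.726100

1 1/2 616/625
2 1 9487/10000
3 3/2 4579/5000
4 2 4377/5000
5 5/2 8409/10000
6 3 8057/10000
7 7/2 96/125
8 4 7261/10000
s(0.5y) = (1/(616/625) − 1)/(1/2) = 9/308 ≈ 2.9221%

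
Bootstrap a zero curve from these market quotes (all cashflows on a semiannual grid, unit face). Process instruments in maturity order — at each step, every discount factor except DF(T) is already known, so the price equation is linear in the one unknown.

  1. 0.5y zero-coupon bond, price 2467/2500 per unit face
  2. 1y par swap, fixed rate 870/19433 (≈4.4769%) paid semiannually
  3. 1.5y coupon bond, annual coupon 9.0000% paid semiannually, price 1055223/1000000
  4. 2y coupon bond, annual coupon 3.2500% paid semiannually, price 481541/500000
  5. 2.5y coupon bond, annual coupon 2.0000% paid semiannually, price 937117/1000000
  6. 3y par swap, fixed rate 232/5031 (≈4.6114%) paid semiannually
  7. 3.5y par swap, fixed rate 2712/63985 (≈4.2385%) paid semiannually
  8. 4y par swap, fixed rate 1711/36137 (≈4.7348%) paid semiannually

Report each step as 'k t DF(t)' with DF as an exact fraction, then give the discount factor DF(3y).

step 1 [0.5y] zero: DF = P = 2467/2500 ≈ 0.986800
step 2 [1y] swap r/2=435/19433: DF=(1 − 435/19433·(0.986800))/(1+435/19433) = 1913/2000 ≈ 0.956500
step 3 [1.5y] bond c/2=9/200: DF=(1055223/1000000 − 9/200·(0.986800+0.956500))/(1+9/200) = 9261/10000 ≈ 0.926100
step 4 [2y] bond c/2=13/800: DF=(481541/500000 − 13/800·(0.986800+0.956500+0.926100))/(1+13/800) = 4509/5000 ≈ 0.901800
step 5 [2.5y] bond c/2=1/100: DF=(937117/1000000 − 1/100·(0.986800+0.956500+0.926100+0.901800))/(1+1/100) = 1781/2000 ≈ 0.890500
step 6 [3y] swap r/2=116/5031: DF=(1 − 116/5031·(0.986800+0.956500+0.926100+0.901800+0.890500))/(1+116/5031) = 2181/2500 ≈ 0.872400
step 7 [3.5y] swap r/2=1356/63985: DF=(1 − 1356/63985·(0.986800+0.956500+0.926100+0.901800+0.890500+0.872400))/(1+1356/63985) = 2161/2500 ≈ 0.864400
step 8 [4y] swap r/2=1711/72274: DF=(1 − 1711/72274·(0.986800+0.956500+0.926100+0.901800+0.890500+0.872400+0.864400))/(1+1711/72274) = 8289/10000 ≈ 0.828900

1 1/2 2467/2500
2 1 1913/2000
3 3/2 9261/10000
4 2 4509/5000
5 5/2 1781/2000
6 3 2181/2500
7 7/2 2161/2500
8 4 8289/10000
DF(3y) = 2181/2500 ≈ 0.872400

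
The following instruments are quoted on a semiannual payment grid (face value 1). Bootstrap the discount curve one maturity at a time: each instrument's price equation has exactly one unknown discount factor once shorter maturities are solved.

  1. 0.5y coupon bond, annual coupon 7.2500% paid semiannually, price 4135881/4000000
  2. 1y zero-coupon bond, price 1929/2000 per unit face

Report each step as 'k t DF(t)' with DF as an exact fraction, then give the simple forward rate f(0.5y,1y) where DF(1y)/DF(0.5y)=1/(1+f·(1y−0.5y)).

step 1 [0.5y] bond c/2=29/800: DF=(4135881/4000000 − 29/800·(0))/(1+29/800) = 4989/5000 ≈ 0.997800
step 2 [1y] zero: DF = P = 1929/2000 ≈ 0.964500

1 1/2 4989/5000
2 1 1929/2000
f(0.5y,1y) = ((4989/5000)/(1929/2000) − 1)/(1/2) = 222/3215 ≈ 6.9051%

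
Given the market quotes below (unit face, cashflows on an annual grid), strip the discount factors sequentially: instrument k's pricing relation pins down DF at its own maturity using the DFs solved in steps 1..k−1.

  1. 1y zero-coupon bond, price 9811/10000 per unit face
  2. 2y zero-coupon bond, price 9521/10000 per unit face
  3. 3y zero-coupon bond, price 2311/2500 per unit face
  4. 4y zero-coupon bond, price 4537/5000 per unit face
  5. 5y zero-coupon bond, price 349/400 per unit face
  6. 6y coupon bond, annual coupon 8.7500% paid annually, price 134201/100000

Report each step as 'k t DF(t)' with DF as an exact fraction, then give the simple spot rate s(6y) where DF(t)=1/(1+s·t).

1 1 9811/10000
2 2 9521/10000
3 3 2311/2500
4 4 4537/5000
5 5 349/400
6 6 8609/10000
s(6y) = (1/(8609/10000) − 1)/(6) = 1391/51654 ≈ 2.6929%

step 1 [1y] zero: DF = P = 9811/10000 ≈ 0.981100
step 2 [2y] zero: DF = P = 9521/10000 ≈ 0.952100
step 3 [3y] zero: DF = P = 2311/2500 ≈ 0.924400
step 4 [4y] zero: DF = P = 4537/5000 ≈ 0.907400
step 5 [5y] zero: DF = P = 349/400 ≈ 0.872500
step 6 [6y] bond c/1=7/80: DF=(134201/100000 − 7/80·(0.981100+0.952100+0.924400+0.907400+0.872500))/(1+7/80) = 8609/10000 ≈ 0.860900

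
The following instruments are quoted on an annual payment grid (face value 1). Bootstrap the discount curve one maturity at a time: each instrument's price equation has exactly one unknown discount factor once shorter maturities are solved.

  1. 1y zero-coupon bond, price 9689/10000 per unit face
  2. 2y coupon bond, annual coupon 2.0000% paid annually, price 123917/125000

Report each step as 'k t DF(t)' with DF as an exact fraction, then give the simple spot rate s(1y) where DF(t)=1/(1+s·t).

1 1 9689/10000
2 2 9529/10000
s(1y) = (1/(9689/10000) − 1)/(1) = 311/9689 ≈ 3.2098%

step 1 [1y] zero: DF = P = 9689/10000 ≈ 0.968900
step 2 [2y] bond c/1=1/50: DF=(123917/125000 − 1/50·(0.968900))/(1+1/50) = 9529/10000 ≈ 0.952900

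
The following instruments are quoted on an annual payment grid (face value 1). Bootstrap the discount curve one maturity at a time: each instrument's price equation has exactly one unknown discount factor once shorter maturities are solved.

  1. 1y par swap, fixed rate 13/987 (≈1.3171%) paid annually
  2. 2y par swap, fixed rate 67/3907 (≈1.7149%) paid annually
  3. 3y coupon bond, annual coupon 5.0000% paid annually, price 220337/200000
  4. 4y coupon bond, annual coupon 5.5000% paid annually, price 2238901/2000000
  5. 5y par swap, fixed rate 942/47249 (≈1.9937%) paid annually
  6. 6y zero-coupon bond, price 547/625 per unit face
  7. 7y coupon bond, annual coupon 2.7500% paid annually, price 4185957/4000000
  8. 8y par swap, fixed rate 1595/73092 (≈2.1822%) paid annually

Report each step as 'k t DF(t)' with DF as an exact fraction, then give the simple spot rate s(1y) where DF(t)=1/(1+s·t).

1 1 987/1000
2 2 1933/2000
3 3 4781/5000
4 4 4547/5000
5 5 4529/5000
6 6 547/625
7 7 4343/5000
8 8 1681/2000
s(1y) = (1/(987/1000) − 1)/(1) = 13/987 ≈ 1.3171%

step 1 [1y] swap r/1=13/987: DF=(1 − 13/987·(0))/(1+13/987) = 987/1000 ≈ 0.987000
step 2 [2y] swap r/1=67/3907: DF=(1 − 67/3907·(0.987000))/(1+67/3907) = 1933/2000 ≈ 0.966500
step 3 [3y] bond c/1=1/20: DF=(220337/200000 − 1/20·(0.987000+0.966500))/(1+1/20) = 4781/5000 ≈ 0.956200
step 4 [4y] bond c/1=11/200: DF=(2238901/2000000 − 11/200·(0.987000+0.966500+0.956200))/(1+11/200) = 4547/5000 ≈ 0.909400
step 5 [5y] swap r/1=942/47249: DF=(1 − 942/47249·(0.987000+0.966500+0.956200+0.909400))/(1+942/47249) = 4529/5000 ≈ 0.905800
step 6 [6y] zero: DF = P = 547/625 ≈ 0.875200
step 7 [7y] bond c/1=11/400: DF=(4185957/4000000 − 11/400·(0.987000+0.966500+0.956200+0.909400+0.905800+0.875200))/(1+11/400) = 4343/5000 ≈ 0.868600
step 8 [8y] swap r/1=1595/73092: DF=(1 − 1595/73092·(0.987000+0.966500+0.956200+0.909400+0.905800+0.875200+0.868600))/(1+1595/73092) = 1681/2000 ≈ 0.840500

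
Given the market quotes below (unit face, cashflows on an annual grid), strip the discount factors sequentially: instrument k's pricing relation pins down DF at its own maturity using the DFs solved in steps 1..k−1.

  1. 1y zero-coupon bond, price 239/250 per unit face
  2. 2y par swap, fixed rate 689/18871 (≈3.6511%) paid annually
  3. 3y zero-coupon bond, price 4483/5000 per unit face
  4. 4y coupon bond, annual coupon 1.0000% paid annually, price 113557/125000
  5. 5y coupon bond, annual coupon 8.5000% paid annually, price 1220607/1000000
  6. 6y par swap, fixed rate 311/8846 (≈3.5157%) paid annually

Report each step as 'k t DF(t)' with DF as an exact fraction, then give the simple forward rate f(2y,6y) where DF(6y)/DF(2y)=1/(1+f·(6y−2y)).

step 1 [1y] zero: DF = P = 239/250 ≈ 0.956000
step 2 [2y] swap r/1=689/18871: DF=(1 − 689/18871·(0.956000))/(1+689/18871) = 9311/10000 ≈ 0.931100
step 3 [3y] zero: DF = P = 4483/5000 ≈ 0.896600
step 4 [4y] bond c/1=1/100: DF=(113557/125000 − 1/100·(0.956000+0.931100+0.896600))/(1+1/100) = 8719/10000 ≈ 0.871900
step 5 [5y] bond c/1=17/200: DF=(1220607/1000000 − 17/200·(0.956000+0.931100+0.896600+0.871900))/(1+17/200) = 4193/5000 ≈ 0.838600
step 6 [6y] swap r/1=311/8846: DF=(1 − 311/8846·(0.956000+0.931100+0.896600+0.871900+0.838600))/(1+311/8846) = 4067/5000 ≈ 0.813400

1 1 239/250
2 2 9311/10000
3 3 4483/5000
4 4 8719/10000
5 5 4193/5000
6 6 4067/5000
f(2y,6y) = ((9311/10000)/(4067/5000) − 1)/(4) = 1177/32536 ≈ 3.6175%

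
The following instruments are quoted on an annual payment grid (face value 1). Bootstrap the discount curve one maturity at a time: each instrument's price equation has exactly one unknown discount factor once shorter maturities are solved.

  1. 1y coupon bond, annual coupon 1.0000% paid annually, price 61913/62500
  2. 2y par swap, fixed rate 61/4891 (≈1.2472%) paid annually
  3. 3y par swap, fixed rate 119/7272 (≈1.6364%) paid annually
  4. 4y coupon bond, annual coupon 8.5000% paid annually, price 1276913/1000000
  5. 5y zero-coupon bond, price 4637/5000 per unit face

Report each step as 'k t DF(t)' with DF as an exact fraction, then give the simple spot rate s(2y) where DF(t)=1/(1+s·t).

step 1 [1y] bond c/1=1/100: DF=(61913/62500 − 1/100·(0))/(1+1/100) = 613/625 ≈ 0.980800
step 2 [2y] swap r/1=61/4891: DF=(1 − 61/4891·(0.980800))/(1+61/4891) = 2439/2500 ≈ 0.975600
step 3 [3y] swap r/1=119/7272: DF=(1 − 119/7272·(0.980800+0.975600))/(1+119/7272) = 2381/2500 ≈ 0.952400
step 4 [4y] bond c/1=17/200: DF=(1276913/1000000 − 17/200·(0.980800+0.975600+0.952400))/(1+17/200) = 949/1000 ≈ 0.949000
step 5 [5y] zero: DF = P = 4637/5000 ≈ 0.927400

1 1 613/625
2 2 2439/2500
3 3 2381/2500
4 4 949/1000
5 5 4637/5000
s(2y) = (1/(2439/2500) − 1)/(2) = 61/4878 ≈ 1.2505%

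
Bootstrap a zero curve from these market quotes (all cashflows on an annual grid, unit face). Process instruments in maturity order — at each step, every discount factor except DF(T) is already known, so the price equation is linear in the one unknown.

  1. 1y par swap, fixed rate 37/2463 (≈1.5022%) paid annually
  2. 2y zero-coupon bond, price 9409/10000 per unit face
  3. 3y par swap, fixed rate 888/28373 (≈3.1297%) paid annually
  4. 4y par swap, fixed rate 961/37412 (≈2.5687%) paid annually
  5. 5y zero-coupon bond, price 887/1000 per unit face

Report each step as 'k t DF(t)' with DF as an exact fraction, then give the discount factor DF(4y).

1 1 2463/2500
2 2 9409/10000
3 3 1139/1250
4 4 9039/10000
5 5 887/1000
DF(4y) = 9039/10000 ≈ 0.903900

step 1 [1y] swap r/1=37/2463: DF=(1 − 37/2463·(0))/(1+37/2463) = 2463/2500 ≈ 0.985200
step 2 [2y] zero: DF = P = 9409/10000 ≈ 0.940900
step 3 [3y] swap r/1=888/28373: DF=(1 − 888/28373·(0.985200+0.940900))/(1+888/28373) = 1139/1250 ≈ 0.911200
step 4 [4y] swap r/1=961/37412: DF=(1 − 961/37412·(0.985200+0.940900+0.911200))/(1+961/37412) = 9039/10000 ≈ 0.903900
step 5 [5y] zero: DF = P = 887/1000 ≈ 0.887000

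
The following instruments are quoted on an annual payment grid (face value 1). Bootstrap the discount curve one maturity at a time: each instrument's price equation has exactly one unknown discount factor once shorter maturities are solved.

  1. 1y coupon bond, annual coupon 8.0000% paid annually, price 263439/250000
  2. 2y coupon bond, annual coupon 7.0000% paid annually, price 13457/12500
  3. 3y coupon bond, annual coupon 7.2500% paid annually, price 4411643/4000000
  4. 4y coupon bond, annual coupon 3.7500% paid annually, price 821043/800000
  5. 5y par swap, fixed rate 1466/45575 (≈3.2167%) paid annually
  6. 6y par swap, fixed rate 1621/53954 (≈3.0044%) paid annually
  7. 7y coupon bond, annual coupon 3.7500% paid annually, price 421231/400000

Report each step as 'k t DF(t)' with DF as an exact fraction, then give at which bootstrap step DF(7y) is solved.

step 1 [1y] bond c/1=2/25: DF=(263439/250000 − 2/25·(0))/(1+2/25) = 9757/10000 ≈ 0.975700
step 2 [2y] bond c/1=7/100: DF=(13457/12500 − 7/100·(0.975700))/(1+7/100) = 9423/10000 ≈ 0.942300
step 3 [3y] bond c/1=29/400: DF=(4411643/4000000 − 29/400·(0.975700+0.942300))/(1+29/400) = 8987/10000 ≈ 0.898700
step 4 [4y] bond c/1=3/80: DF=(821043/800000 − 3/80·(0.975700+0.942300+0.898700))/(1+3/80) = 4437/5000 ≈ 0.887400
step 5 [5y] swap r/1=1466/45575: DF=(1 − 1466/45575·(0.975700+0.942300+0.898700+0.887400))/(1+1466/45575) = 4267/5000 ≈ 0.853400
step 6 [6y] swap r/1=1621/53954: DF=(1 − 1621/53954·(0.975700+0.942300+0.898700+0.887400+0.853400))/(1+1621/53954) = 8379/10000 ≈ 0.837900
step 7 [7y] bond c/1=3/80: DF=(421231/400000 − 3/80·(0.975700+0.942300+0.898700+0.887400+0.853400+0.837900))/(1+3/80) = 41/50 ≈ 0.820000

1 1 9757/10000
2 2 9423/10000
3 3 8987/10000
4 4 4437/5000
5 5 4267/5000
6 6 8379/10000
7 7 41/50
DF(7y) is solved at step 7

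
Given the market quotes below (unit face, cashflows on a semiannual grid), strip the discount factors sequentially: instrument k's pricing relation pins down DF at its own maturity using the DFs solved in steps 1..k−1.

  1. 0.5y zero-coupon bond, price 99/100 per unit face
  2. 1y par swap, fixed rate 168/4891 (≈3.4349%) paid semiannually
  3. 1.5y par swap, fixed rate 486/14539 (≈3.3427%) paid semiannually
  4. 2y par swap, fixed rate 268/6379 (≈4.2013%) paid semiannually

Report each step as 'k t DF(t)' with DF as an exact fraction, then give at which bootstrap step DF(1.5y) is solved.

1 1/2 99/100
2 1 604/625
3 3/2 4757/5000
4 2 2299/2500
DF(1.5y) is solved at step 3

step 1 [0.5y] zero: DF = P = 99/100 ≈ 0.990000
step 2 [1y] swap r/2=84/4891: DF=(1 − 84/4891·(0.990000))/(1+84/4891) = 604/625 ≈ 0.966400
step 3 [1.5y] swap r/2=243/14539: DF=(1 − 243/14539·(0.990000+0.966400))/(1+243/14539) = 4757/5000 ≈ 0.951400
step 4 [2y] swap r/2=134/6379: DF=(1 − 134/6379·(0.990000+0.966400+0.951400))/(1+134/6379) = 2299/2500 ≈ 0.919600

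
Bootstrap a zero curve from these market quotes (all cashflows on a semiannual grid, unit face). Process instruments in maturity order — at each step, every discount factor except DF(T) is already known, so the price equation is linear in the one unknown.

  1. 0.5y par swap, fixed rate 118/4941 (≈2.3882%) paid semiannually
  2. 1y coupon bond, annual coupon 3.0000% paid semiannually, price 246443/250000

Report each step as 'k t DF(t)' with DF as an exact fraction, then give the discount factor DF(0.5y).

step 1 [0.5y] swap r/2=59/4941: DF=(1 − 59/4941·(0))/(1+59/4941) = 4941/5000 ≈ 0.988200
step 2 [1y] bond c/2=3/200: DF=(246443/250000 − 3/200·(0.988200))/(1+3/200) = 4783/5000 ≈ 0.956600

1 1/2 4941/5000
2 1 4783/5000
DF(0.5y) = 4941/5000 ≈ 0.988200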